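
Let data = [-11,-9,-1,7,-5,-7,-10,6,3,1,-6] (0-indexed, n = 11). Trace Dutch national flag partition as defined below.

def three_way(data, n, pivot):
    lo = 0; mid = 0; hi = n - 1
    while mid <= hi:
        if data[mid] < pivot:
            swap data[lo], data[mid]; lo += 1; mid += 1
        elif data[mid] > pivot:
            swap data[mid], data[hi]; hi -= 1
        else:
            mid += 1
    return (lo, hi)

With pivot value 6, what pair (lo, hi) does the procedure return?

(9, 9)

pivot = 6; lo=0, mid=0, hi=10
data[mid]=-11<6: swap data[0],data[0]; lo=1,mid=1 → [-11,-9,-1,7,-5,-7,-10,6,3,1,-6]
data[mid]=-9<6: swap data[1],data[1]; lo=2,mid=2 → [-11,-9,-1,7,-5,-7,-10,6,3,1,-6]
data[mid]=-1<6: swap data[2],data[2]; lo=3,mid=3 → [-11,-9,-1,7,-5,-7,-10,6,3,1,-6]
data[mid]=7>6: swap data[3],data[10]; hi=9 → [-11,-9,-1,-6,-5,-7,-10,6,3,1,7]
data[mid]=-6<6: swap data[3],data[3]; lo=4,mid=4 → [-11,-9,-1,-6,-5,-7,-10,6,3,1,7]
data[mid]=-5<6: swap data[4],data[4]; lo=5,mid=5 → [-11,-9,-1,-6,-5,-7,-10,6,3,1,7]
data[mid]=-7<6: swap data[5],data[5]; lo=6,mid=6 → [-11,-9,-1,-6,-5,-7,-10,6,3,1,7]
data[mid]=-10<6: swap data[6],data[6]; lo=7,mid=7 → [-11,-9,-1,-6,-5,-7,-10,6,3,1,7]
data[mid]=6=6: mid=8
data[mid]=3<6: swap data[7],data[8]; lo=8,mid=9 → [-11,-9,-1,-6,-5,-7,-10,3,6,1,7]
data[mid]=1<6: swap data[8],data[9]; lo=9,mid=10 → [-11,-9,-1,-6,-5,-7,-10,3,1,6,7]
end: lo=9, hi=9; data = [-11,-9,-1,-6,-5,-7,-10,3,1,6,7]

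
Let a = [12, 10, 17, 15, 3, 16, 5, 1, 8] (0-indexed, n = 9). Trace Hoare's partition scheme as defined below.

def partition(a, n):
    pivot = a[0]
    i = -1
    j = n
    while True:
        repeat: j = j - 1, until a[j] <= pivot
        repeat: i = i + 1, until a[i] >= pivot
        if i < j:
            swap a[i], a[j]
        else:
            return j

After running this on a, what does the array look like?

[8, 10, 1, 5, 3, 16, 15, 17, 12]

pivot=12
j stops at 8 (8), i stops at 0 (12); swap ⇒ [8, 10, 17, 15, 3, 16, 5, 1, 12]
j stops at 7 (1), i stops at 2 (17); swap ⇒ [8, 10, 1, 15, 3, 16, 5, 17, 12]
j stops at 6 (5), i stops at 3 (15); swap ⇒ [8, 10, 1, 5, 3, 16, 15, 17, 12]
j stops at 4, i stops at 5; i≥j ⇒ return 4. a=[8, 10, 1, 5, 3, 16, 15, 17, 12]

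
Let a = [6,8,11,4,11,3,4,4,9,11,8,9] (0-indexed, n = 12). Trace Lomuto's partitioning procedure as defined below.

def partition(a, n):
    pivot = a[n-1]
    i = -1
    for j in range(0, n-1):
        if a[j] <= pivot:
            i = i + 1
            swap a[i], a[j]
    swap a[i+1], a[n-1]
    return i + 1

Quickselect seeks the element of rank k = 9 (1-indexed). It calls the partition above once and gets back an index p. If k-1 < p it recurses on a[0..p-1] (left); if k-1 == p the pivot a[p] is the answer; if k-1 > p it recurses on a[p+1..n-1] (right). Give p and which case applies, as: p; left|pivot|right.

pivot=9, i=-1
j=0: 6≤9, i=0, swap(0,0) ⇒ [6,8,11,4,11,3,4,4,9,11,8,9]
j=1: 8≤9, i=1, swap(1,1) ⇒ [6,8,11,4,11,3,4,4,9,11,8,9]
j=2: 11>9, skip
j=3: 4≤9, i=2, swap(2,3) ⇒ [6,8,4,11,11,3,4,4,9,11,8,9]
j=4: 11>9, skip
j=5: 3≤9, i=3, swap(3,5) ⇒ [6,8,4,3,11,11,4,4,9,11,8,9]
j=6: 4≤9, i=4, swap(4,6) ⇒ [6,8,4,3,4,11,11,4,9,11,8,9]
j=7: 4≤9, i=5, swap(5,7) ⇒ [6,8,4,3,4,4,11,11,9,11,8,9]
j=8: 9≤9, i=6, swap(6,8) ⇒ [6,8,4,3,4,4,9,11,11,11,8,9]
j=9: 11>9, skip
j=10: 8≤9, i=7, swap(7,10) ⇒ [6,8,4,3,4,4,9,8,11,11,11,9]
swap(8,11) ⇒ [6,8,4,3,4,4,9,8,9,11,11,11]; return 8
p = 8; k-1 = 8 == 8 ⇒ pivot

8; pivot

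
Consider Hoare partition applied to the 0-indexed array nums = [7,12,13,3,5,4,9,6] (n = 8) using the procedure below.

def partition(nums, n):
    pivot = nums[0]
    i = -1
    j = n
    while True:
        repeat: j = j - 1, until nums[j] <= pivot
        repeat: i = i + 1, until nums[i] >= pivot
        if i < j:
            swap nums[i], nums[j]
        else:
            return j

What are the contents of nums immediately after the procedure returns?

[6,4,5,3,13,12,9,7]

pivot = nums[0] = 7; i = -1, j = 8
j→7 (nums[7]=6≤7), i→0 (nums[0]=7≥7); i<j, swap → [6,12,13,3,5,4,9,7]
j→5 (nums[5]=4≤7), i→1 (nums[1]=12≥7); i<j, swap → [6,4,13,3,5,12,9,7]
j→4 (nums[4]=5≤7), i→2 (nums[2]=13≥7); i<j, swap → [6,4,5,3,13,12,9,7]
j→3, i→4; i≥j, return j=3. nums = [6,4,5,3,13,12,9,7]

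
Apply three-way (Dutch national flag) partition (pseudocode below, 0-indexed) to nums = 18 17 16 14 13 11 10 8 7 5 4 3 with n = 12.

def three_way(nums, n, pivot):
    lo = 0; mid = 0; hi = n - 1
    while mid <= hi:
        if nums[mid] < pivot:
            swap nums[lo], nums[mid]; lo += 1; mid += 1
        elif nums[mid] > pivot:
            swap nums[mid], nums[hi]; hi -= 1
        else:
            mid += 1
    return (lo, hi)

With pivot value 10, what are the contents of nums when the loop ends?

3 4 5 7 8 10 11 13 14 16 17 18

lo=0 mid=0 hi=11
18>10: swap(0,11), hi=10 ⇒ 3 17 16 14 13 11 10 8 7 5 4 18
3<10: swap(0,0), lo=1 mid=1 ⇒ 3 17 16 14 13 11 10 8 7 5 4 18
17>10: swap(1,10), hi=9 ⇒ 3 4 16 14 13 11 10 8 7 5 17 18
4<10: swap(1,1), lo=2 mid=2 ⇒ 3 4 16 14 13 11 10 8 7 5 17 18
16>10: swap(2,9), hi=8 ⇒ 3 4 5 14 13 11 10 8 7 16 17 18
5<10: swap(2,2), lo=3 mid=3 ⇒ 3 4 5 14 13 11 10 8 7 16 17 18
14>10: swap(3,8), hi=7 ⇒ 3 4 5 7 13 11 10 8 14 16 17 18
7<10: swap(3,3), lo=4 mid=4 ⇒ 3 4 5 7 13 11 10 8 14 16 17 18
13>10: swap(4,7), hi=6 ⇒ 3 4 5 7 8 11 10 13 14 16 17 18
8<10: swap(4,4), lo=5 mid=5 ⇒ 3 4 5 7 8 11 10 13 14 16 17 18
11>10: swap(5,6), hi=5 ⇒ 3 4 5 7 8 10 11 13 14 16 17 18
10=10: mid=6
done. lo=5 hi=5; nums=3 4 5 7 8 10 11 13 14 16 17 18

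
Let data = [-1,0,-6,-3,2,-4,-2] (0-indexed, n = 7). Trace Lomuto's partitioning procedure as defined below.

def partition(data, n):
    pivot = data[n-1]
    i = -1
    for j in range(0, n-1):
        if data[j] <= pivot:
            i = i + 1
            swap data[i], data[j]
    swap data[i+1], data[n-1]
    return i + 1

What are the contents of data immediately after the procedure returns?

[-6,-3,-4,-2,2,-1,0]

pivot=-2, i=-1
j=0: -1>-2, skip
j=1: 0>-2, skip
j=2: -6≤-2, i=0, swap(0,2) ⇒ [-6,0,-1,-3,2,-4,-2]
j=3: -3≤-2, i=1, swap(1,3) ⇒ [-6,-3,-1,0,2,-4,-2]
j=4: 2>-2, skip
j=5: -4≤-2, i=2, swap(2,5) ⇒ [-6,-3,-4,0,2,-1,-2]
swap(3,6) ⇒ [-6,-3,-4,-2,2,-1,0]; return 3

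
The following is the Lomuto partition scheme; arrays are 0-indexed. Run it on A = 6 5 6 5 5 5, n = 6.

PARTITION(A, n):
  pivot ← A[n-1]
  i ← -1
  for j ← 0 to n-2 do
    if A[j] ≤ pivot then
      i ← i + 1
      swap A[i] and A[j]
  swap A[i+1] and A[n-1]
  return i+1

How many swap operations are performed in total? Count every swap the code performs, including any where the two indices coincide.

4

pivot = A[5] = 5; i = -1
j=0: A[0]=6 > 5 → no swap
j=1: A[1]=5 ≤ 5 → i=0, swap A[0],A[1] → 5 6 6 5 5 5
j=2: A[2]=6 > 5 → no swap
j=3: A[3]=5 ≤ 5 → i=1, swap A[1],A[3] → 5 5 6 6 5 5
j=4: A[4]=5 ≤ 5 → i=2, swap A[2],A[4] → 5 5 5 6 6 5
final swap A[3],A[5] → 5 5 5 5 6 6; return 3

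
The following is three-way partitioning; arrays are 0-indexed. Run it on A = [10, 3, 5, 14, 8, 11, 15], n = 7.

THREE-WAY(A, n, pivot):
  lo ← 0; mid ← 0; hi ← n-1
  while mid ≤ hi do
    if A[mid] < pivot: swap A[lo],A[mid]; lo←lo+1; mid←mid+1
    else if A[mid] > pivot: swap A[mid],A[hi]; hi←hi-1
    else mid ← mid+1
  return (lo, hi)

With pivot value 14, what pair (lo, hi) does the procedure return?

lo=0 mid=0 hi=6
10<14: swap(0,0), lo=1 mid=1 ⇒ [10, 3, 5, 14, 8, 11, 15]
3<14: swap(1,1), lo=2 mid=2 ⇒ [10, 3, 5, 14, 8, 11, 15]
5<14: swap(2,2), lo=3 mid=3 ⇒ [10, 3, 5, 14, 8, 11, 15]
14=14: mid=4
8<14: swap(3,4), lo=4 mid=5 ⇒ [10, 3, 5, 8, 14, 11, 15]
11<14: swap(4,5), lo=5 mid=6 ⇒ [10, 3, 5, 8, 11, 14, 15]
15>14: swap(6,6), hi=5 ⇒ [10, 3, 5, 8, 11, 14, 15]
done. lo=5 hi=5; A=[10, 3, 5, 8, 11, 14, 15]

(5, 5)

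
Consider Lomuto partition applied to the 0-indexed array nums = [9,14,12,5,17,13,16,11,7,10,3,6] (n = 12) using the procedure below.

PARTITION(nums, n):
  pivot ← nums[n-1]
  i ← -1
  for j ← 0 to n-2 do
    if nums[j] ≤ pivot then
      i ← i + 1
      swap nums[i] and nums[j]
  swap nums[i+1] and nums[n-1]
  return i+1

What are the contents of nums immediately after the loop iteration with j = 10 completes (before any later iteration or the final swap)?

pivot=6, i=-1
j=0: 9>6, skip
j=1: 14>6, skip
j=2: 12>6, skip
j=3: 5≤6, i=0, swap(0,3) ⇒ [5,14,12,9,17,13,16,11,7,10,3,6]
j=4: 17>6, skip
j=5: 13>6, skip
j=6: 16>6, skip
j=7: 11>6, skip
j=8: 7>6, skip
j=9: 10>6, skip
j=10: 3≤6, i=1, swap(1,10) ⇒ [5,3,12,9,17,13,16,11,7,10,14,6]
(after j=10) nums = [5,3,12,9,17,13,16,11,7,10,14,6]

[5,3,12,9,17,13,16,11,7,10,14,6]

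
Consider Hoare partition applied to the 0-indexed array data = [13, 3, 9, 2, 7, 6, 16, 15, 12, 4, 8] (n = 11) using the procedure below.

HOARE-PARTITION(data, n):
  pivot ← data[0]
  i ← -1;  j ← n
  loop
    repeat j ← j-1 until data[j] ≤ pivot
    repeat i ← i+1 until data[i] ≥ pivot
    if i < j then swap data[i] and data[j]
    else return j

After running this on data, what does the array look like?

[8, 3, 9, 2, 7, 6, 4, 12, 15, 16, 13]

pivot = data[0] = 13; i = -1, j = 11
j→10 (data[10]=8≤13), i→0 (data[0]=13≥13); i<j, swap → [8, 3, 9, 2, 7, 6, 16, 15, 12, 4, 13]
j→9 (data[9]=4≤13), i→6 (data[6]=16≥13); i<j, swap → [8, 3, 9, 2, 7, 6, 4, 15, 12, 16, 13]
j→8 (data[8]=12≤13), i→7 (data[7]=15≥13); i<j, swap → [8, 3, 9, 2, 7, 6, 4, 12, 15, 16, 13]
j→7, i→8; i≥j, return j=7. data = [8, 3, 9, 2, 7, 6, 4, 12, 15, 16, 13]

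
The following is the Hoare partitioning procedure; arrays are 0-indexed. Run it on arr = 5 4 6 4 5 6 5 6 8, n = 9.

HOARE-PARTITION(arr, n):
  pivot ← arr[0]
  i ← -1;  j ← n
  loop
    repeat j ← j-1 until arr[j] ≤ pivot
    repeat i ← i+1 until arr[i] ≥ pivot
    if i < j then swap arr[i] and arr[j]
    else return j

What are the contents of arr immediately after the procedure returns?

5 4 5 4 6 6 5 6 8

pivot = arr[0] = 5; i = -1, j = 9
j→6 (arr[6]=5≤5), i→0 (arr[0]=5≥5); i<j, swap → 5 4 6 4 5 6 5 6 8
j→4 (arr[4]=5≤5), i→2 (arr[2]=6≥5); i<j, swap → 5 4 5 4 6 6 5 6 8
j→3, i→4; i≥j, return j=3. arr = 5 4 5 4 6 6 5 6 8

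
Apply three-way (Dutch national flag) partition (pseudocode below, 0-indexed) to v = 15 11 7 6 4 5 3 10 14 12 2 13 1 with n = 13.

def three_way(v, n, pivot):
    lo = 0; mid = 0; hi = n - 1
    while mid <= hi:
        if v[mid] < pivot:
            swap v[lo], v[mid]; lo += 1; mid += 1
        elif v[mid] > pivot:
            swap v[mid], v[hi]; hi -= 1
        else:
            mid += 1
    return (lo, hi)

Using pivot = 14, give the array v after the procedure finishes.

1 11 7 6 4 5 3 10 12 2 13 14 15

lo=0 mid=0 hi=12
15>14: swap(0,12), hi=11 ⇒ 1 11 7 6 4 5 3 10 14 12 2 13 15
1<14: swap(0,0), lo=1 mid=1 ⇒ 1 11 7 6 4 5 3 10 14 12 2 13 15
11<14: swap(1,1), lo=2 mid=2 ⇒ 1 11 7 6 4 5 3 10 14 12 2 13 15
7<14: swap(2,2), lo=3 mid=3 ⇒ 1 11 7 6 4 5 3 10 14 12 2 13 15
6<14: swap(3,3), lo=4 mid=4 ⇒ 1 11 7 6 4 5 3 10 14 12 2 13 15
4<14: swap(4,4), lo=5 mid=5 ⇒ 1 11 7 6 4 5 3 10 14 12 2 13 15
5<14: swap(5,5), lo=6 mid=6 ⇒ 1 11 7 6 4 5 3 10 14 12 2 13 15
3<14: swap(6,6), lo=7 mid=7 ⇒ 1 11 7 6 4 5 3 10 14 12 2 13 15
10<14: swap(7,7), lo=8 mid=8 ⇒ 1 11 7 6 4 5 3 10 14 12 2 13 15
14=14: mid=9
12<14: swap(8,9), lo=9 mid=10 ⇒ 1 11 7 6 4 5 3 10 12 14 2 13 15
2<14: swap(9,10), lo=10 mid=11 ⇒ 1 11 7 6 4 5 3 10 12 2 14 13 15
13<14: swap(10,11), lo=11 mid=12 ⇒ 1 11 7 6 4 5 3 10 12 2 13 14 15
done. lo=11 hi=11; v=1 11 7 6 4 5 3 10 12 2 13 14 15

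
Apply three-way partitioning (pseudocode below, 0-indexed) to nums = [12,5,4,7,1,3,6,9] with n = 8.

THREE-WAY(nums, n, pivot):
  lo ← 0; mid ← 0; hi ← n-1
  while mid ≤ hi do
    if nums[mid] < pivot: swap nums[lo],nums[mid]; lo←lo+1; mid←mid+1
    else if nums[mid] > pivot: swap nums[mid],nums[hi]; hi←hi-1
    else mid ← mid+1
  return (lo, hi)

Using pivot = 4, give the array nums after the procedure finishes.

lo=0 mid=0 hi=7
12>4: swap(0,7), hi=6 ⇒ [9,5,4,7,1,3,6,12]
9>4: swap(0,6), hi=5 ⇒ [6,5,4,7,1,3,9,12]
6>4: swap(0,5), hi=4 ⇒ [3,5,4,7,1,6,9,12]
3<4: swap(0,0), lo=1 mid=1 ⇒ [3,5,4,7,1,6,9,12]
5>4: swap(1,4), hi=3 ⇒ [3,1,4,7,5,6,9,12]
1<4: swap(1,1), lo=2 mid=2 ⇒ [3,1,4,7,5,6,9,12]
4=4: mid=3
7>4: swap(3,3), hi=2 ⇒ [3,1,4,7,5,6,9,12]
done. lo=2 hi=2; nums=[3,1,4,7,5,6,9,12]

[3,1,4,7,5,6,9,12]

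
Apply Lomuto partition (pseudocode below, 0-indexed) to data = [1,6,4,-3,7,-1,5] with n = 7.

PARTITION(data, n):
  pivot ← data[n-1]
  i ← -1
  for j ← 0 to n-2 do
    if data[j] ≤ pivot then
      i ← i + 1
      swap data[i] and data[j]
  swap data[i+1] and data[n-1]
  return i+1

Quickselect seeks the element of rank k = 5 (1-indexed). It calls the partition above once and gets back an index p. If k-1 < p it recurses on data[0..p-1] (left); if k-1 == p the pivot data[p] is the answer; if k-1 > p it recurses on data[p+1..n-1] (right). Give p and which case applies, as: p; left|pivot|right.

4; pivot

pivot = data[6] = 5; i = -1
j=0: data[0]=1 ≤ 5 → i=0, swap data[0],data[0] (no change) → [1,6,4,-3,7,-1,5]
j=1: data[1]=6 > 5 → no swap
j=2: data[2]=4 ≤ 5 → i=1, swap data[1],data[2] → [1,4,6,-3,7,-1,5]
j=3: data[3]=-3 ≤ 5 → i=2, swap data[2],data[3] → [1,4,-3,6,7,-1,5]
j=4: data[4]=7 > 5 → no swap
j=5: data[5]=-1 ≤ 5 → i=3, swap data[3],data[5] → [1,4,-3,-1,7,6,5]
final swap data[4],data[6] → [1,4,-3,-1,5,6,7]; return 4
p = 4; k-1 = 4 == 4 ⇒ pivot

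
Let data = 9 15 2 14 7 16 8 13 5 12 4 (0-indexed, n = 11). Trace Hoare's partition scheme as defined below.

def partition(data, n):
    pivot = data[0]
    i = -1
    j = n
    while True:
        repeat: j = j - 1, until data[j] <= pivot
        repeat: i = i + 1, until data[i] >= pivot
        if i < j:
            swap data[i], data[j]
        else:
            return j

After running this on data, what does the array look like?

pivot=9
j stops at 10 (4), i stops at 0 (9); swap ⇒ 4 15 2 14 7 16 8 13 5 12 9
j stops at 8 (5), i stops at 1 (15); swap ⇒ 4 5 2 14 7 16 8 13 15 12 9
j stops at 6 (8), i stops at 3 (14); swap ⇒ 4 5 2 8 7 16 14 13 15 12 9
j stops at 4, i stops at 5; i≥j ⇒ return 4. data=4 5 2 8 7 16 14 13 15 12 9

4 5 2 8 7 16 14 13 15 12 9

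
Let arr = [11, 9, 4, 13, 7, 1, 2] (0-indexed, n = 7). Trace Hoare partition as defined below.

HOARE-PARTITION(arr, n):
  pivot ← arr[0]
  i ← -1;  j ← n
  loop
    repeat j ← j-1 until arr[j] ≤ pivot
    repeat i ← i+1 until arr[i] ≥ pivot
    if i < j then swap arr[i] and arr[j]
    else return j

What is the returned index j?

pivot=11
j stops at 6 (2), i stops at 0 (11); swap ⇒ [2, 9, 4, 13, 7, 1, 11]
j stops at 5 (1), i stops at 3 (13); swap ⇒ [2, 9, 4, 1, 7, 13, 11]
j stops at 4, i stops at 5; i≥j ⇒ return 4. arr=[2, 9, 4, 1, 7, 13, 11]

4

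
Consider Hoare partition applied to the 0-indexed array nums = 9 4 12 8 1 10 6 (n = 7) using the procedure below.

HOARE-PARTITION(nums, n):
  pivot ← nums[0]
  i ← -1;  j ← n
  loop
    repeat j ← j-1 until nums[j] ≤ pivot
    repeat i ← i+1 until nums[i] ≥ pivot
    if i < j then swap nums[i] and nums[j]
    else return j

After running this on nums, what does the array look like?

6 4 1 8 12 10 9

pivot = nums[0] = 9; i = -1, j = 7
j→6 (nums[6]=6≤9), i→0 (nums[0]=9≥9); i<j, swap → 6 4 12 8 1 10 9
j→4 (nums[4]=1≤9), i→2 (nums[2]=12≥9); i<j, swap → 6 4 1 8 12 10 9
j→3, i→4; i≥j, return j=3. nums = 6 4 1 8 12 10 9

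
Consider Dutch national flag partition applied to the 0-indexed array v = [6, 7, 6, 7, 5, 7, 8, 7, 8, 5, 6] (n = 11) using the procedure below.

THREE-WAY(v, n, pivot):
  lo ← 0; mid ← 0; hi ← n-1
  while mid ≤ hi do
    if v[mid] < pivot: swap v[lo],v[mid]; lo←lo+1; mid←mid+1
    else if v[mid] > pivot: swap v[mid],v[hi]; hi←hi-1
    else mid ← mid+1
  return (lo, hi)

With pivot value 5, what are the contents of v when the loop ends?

[5, 5, 7, 6, 7, 8, 7, 8, 7, 6, 6]

pivot = 5; lo=0, mid=0, hi=10
v[mid]=6>5: swap v[0],v[10]; hi=9 → [6, 7, 6, 7, 5, 7, 8, 7, 8, 5, 6]
v[mid]=6>5: swap v[0],v[9]; hi=8 → [5, 7, 6, 7, 5, 7, 8, 7, 8, 6, 6]
v[mid]=5=5: mid=1
v[mid]=7>5: swap v[1],v[8]; hi=7 → [5, 8, 6, 7, 5, 7, 8, 7, 7, 6, 6]
v[mid]=8>5: swap v[1],v[7]; hi=6 → [5, 7, 6, 7, 5, 7, 8, 8, 7, 6, 6]
v[mid]=7>5: swap v[1],v[6]; hi=5 → [5, 8, 6, 7, 5, 7, 7, 8, 7, 6, 6]
v[mid]=8>5: swap v[1],v[5]; hi=4 → [5, 7, 6, 7, 5, 8, 7, 8, 7, 6, 6]
v[mid]=7>5: swap v[1],v[4]; hi=3 → [5, 5, 6, 7, 7, 8, 7, 8, 7, 6, 6]
v[mid]=5=5: mid=2
v[mid]=6>5: swap v[2],v[3]; hi=2 → [5, 5, 7, 6, 7, 8, 7, 8, 7, 6, 6]
v[mid]=7>5: swap v[2],v[2]; hi=1 → [5, 5, 7, 6, 7, 8, 7, 8, 7, 6, 6]
end: lo=0, hi=1; v = [5, 5, 7, 6, 7, 8, 7, 8, 7, 6, 6]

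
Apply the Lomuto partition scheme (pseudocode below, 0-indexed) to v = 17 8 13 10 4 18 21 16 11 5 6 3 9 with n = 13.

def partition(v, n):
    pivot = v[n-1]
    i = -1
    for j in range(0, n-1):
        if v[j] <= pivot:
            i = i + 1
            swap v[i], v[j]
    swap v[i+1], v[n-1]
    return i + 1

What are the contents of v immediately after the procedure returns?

8 4 5 6 3 9 21 16 11 13 10 17 18

pivot=9, i=-1
j=0: 17>9, skip
j=1: 8≤9, i=0, swap(0,1) ⇒ 8 17 13 10 4 18 21 16 11 5 6 3 9
j=2: 13>9, skip
j=3: 10>9, skip
j=4: 4≤9, i=1, swap(1,4) ⇒ 8 4 13 10 17 18 21 16 11 5 6 3 9
j=5: 18>9, skip
j=6: 21>9, skip
j=7: 16>9, skip
j=8: 11>9, skip
j=9: 5≤9, i=2, swap(2,9) ⇒ 8 4 5 10 17 18 21 16 11 13 6 3 9
j=10: 6≤9, i=3, swap(3,10) ⇒ 8 4 5 6 17 18 21 16 11 13 10 3 9
j=11: 3≤9, i=4, swap(4,11) ⇒ 8 4 5 6 3 18 21 16 11 13 10 17 9
swap(5,12) ⇒ 8 4 5 6 3 9 21 16 11 13 10 17 18; return 5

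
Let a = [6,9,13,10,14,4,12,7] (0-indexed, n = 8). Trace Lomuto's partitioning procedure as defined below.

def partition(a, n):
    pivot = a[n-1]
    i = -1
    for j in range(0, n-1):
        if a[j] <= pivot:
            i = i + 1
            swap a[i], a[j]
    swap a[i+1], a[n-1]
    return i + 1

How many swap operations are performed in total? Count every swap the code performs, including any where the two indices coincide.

pivot=7, i=-1
j=0: 6≤7, i=0, swap(0,0) ⇒ [6,9,13,10,14,4,12,7]
j=1: 9>7, skip
j=2: 13>7, skip
j=3: 10>7, skip
j=4: 14>7, skip
j=5: 4≤7, i=1, swap(1,5) ⇒ [6,4,13,10,14,9,12,7]
j=6: 12>7, skip
swap(2,7) ⇒ [6,4,7,10,14,9,12,13]; return 2

3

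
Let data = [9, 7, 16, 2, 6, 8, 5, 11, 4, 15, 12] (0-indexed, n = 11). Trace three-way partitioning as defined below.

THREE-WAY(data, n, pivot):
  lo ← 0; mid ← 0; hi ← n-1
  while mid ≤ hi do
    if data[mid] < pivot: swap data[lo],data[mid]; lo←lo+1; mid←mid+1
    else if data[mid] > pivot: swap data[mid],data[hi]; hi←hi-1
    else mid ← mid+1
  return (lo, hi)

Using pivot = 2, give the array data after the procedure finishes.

[2, 16, 7, 6, 8, 5, 11, 4, 15, 12, 9]

pivot = 2; lo=0, mid=0, hi=10
data[mid]=9>2: swap data[0],data[10]; hi=9 → [12, 7, 16, 2, 6, 8, 5, 11, 4, 15, 9]
data[mid]=12>2: swap data[0],data[9]; hi=8 → [15, 7, 16, 2, 6, 8, 5, 11, 4, 12, 9]
data[mid]=15>2: swap data[0],data[8]; hi=7 → [4, 7, 16, 2, 6, 8, 5, 11, 15, 12, 9]
data[mid]=4>2: swap data[0],data[7]; hi=6 → [11, 7, 16, 2, 6, 8, 5, 4, 15, 12, 9]
data[mid]=11>2: swap data[0],data[6]; hi=5 → [5, 7, 16, 2, 6, 8, 11, 4, 15, 12, 9]
data[mid]=5>2: swap data[0],data[5]; hi=4 → [8, 7, 16, 2, 6, 5, 11, 4, 15, 12, 9]
data[mid]=8>2: swap data[0],data[4]; hi=3 → [6, 7, 16, 2, 8, 5, 11, 4, 15, 12, 9]
data[mid]=6>2: swap data[0],data[3]; hi=2 → [2, 7, 16, 6, 8, 5, 11, 4, 15, 12, 9]
data[mid]=2=2: mid=1
data[mid]=7>2: swap data[1],data[2]; hi=1 → [2, 16, 7, 6, 8, 5, 11, 4, 15, 12, 9]
data[mid]=16>2: swap data[1],data[1]; hi=0 → [2, 16, 7, 6, 8, 5, 11, 4, 15, 12, 9]
end: lo=0, hi=0; data = [2, 16, 7, 6, 8, 5, 11, 4, 15, 12, 9]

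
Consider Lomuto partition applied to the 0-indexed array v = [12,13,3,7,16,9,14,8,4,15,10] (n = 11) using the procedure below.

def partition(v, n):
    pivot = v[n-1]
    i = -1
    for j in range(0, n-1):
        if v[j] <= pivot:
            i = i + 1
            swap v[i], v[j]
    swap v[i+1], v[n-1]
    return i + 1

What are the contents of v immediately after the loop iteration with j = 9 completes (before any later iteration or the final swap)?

pivot=10, i=-1
j=0: 12>10, skip
j=1: 13>10, skip
j=2: 3≤10, i=0, swap(0,2) ⇒ [3,13,12,7,16,9,14,8,4,15,10]
j=3: 7≤10, i=1, swap(1,3) ⇒ [3,7,12,13,16,9,14,8,4,15,10]
j=4: 16>10, skip
j=5: 9≤10, i=2, swap(2,5) ⇒ [3,7,9,13,16,12,14,8,4,15,10]
j=6: 14>10, skip
j=7: 8≤10, i=3, swap(3,7) ⇒ [3,7,9,8,16,12,14,13,4,15,10]
j=8: 4≤10, i=4, swap(4,8) ⇒ [3,7,9,8,4,12,14,13,16,15,10]
j=9: 15>10, skip
(after j=9) v = [3,7,9,8,4,12,14,13,16,15,10]

[3,7,9,8,4,12,14,13,16,15,10]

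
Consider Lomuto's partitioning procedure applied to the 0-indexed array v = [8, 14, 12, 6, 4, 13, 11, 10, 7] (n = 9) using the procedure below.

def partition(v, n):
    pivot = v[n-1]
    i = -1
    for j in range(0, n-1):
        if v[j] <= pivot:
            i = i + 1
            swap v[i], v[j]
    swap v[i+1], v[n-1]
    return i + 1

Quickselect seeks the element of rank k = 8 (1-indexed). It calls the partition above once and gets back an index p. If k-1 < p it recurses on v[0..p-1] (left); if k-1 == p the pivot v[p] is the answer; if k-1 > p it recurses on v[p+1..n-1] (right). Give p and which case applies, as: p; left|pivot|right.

2; right

pivot=7, i=-1
j=0: 8>7, skip
j=1: 14>7, skip
j=2: 12>7, skip
j=3: 6≤7, i=0, swap(0,3) ⇒ [6, 14, 12, 8, 4, 13, 11, 10, 7]
j=4: 4≤7, i=1, swap(1,4) ⇒ [6, 4, 12, 8, 14, 13, 11, 10, 7]
j=5: 13>7, skip
j=6: 11>7, skip
j=7: 10>7, skip
swap(2,8) ⇒ [6, 4, 7, 8, 14, 13, 11, 10, 12]; return 2
p = 2; k-1 = 7 > 2 ⇒ right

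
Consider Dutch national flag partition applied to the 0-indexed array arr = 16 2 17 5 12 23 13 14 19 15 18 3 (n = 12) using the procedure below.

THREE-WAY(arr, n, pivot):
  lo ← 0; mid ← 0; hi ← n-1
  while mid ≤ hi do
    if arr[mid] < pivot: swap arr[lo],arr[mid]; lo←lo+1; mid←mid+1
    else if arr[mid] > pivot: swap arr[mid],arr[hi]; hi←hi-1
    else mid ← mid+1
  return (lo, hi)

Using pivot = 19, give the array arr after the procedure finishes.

16 2 17 5 12 3 13 14 15 18 19 23

lo=0 mid=0 hi=11
16<19: swap(0,0), lo=1 mid=1 ⇒ 16 2 17 5 12 23 13 14 19 15 18 3
2<19: swap(1,1), lo=2 mid=2 ⇒ 16 2 17 5 12 23 13 14 19 15 18 3
17<19: swap(2,2), lo=3 mid=3 ⇒ 16 2 17 5 12 23 13 14 19 15 18 3
5<19: swap(3,3), lo=4 mid=4 ⇒ 16 2 17 5 12 23 13 14 19 15 18 3
12<19: swap(4,4), lo=5 mid=5 ⇒ 16 2 17 5 12 23 13 14 19 15 18 3
23>19: swap(5,11), hi=10 ⇒ 16 2 17 5 12 3 13 14 19 15 18 23
3<19: swap(5,5), lo=6 mid=6 ⇒ 16 2 17 5 12 3 13 14 19 15 18 23
13<19: swap(6,6), lo=7 mid=7 ⇒ 16 2 17 5 12 3 13 14 19 15 18 23
14<19: swap(7,7), lo=8 mid=8 ⇒ 16 2 17 5 12 3 13 14 19 15 18 23
19=19: mid=9
15<19: swap(8,9), lo=9 mid=10 ⇒ 16 2 17 5 12 3 13 14 15 19 18 23
18<19: swap(9,10), lo=10 mid=11 ⇒ 16 2 17 5 12 3 13 14 15 18 19 23
done. lo=10 hi=10; arr=16 2 17 5 12 3 13 14 15 18 19 23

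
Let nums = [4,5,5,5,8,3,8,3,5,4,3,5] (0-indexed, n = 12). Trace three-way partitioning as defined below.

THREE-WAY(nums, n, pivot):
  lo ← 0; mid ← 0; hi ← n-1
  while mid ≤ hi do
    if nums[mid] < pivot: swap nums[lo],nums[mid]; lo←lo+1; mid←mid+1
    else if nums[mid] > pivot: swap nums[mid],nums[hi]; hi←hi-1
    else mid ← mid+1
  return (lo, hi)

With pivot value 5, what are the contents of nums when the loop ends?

[4,3,3,3,4,5,5,5,5,5,8,8]

pivot = 5; lo=0, mid=0, hi=11
nums[mid]=4<5: swap nums[0],nums[0]; lo=1,mid=1 → [4,5,5,5,8,3,8,3,5,4,3,5]
nums[mid]=5=5: mid=2
nums[mid]=5=5: mid=3
nums[mid]=5=5: mid=4
nums[mid]=8>5: swap nums[4],nums[11]; hi=10 → [4,5,5,5,5,3,8,3,5,4,3,8]
nums[mid]=5=5: mid=5
nums[mid]=3<5: swap nums[1],nums[5]; lo=2,mid=6 → [4,3,5,5,5,5,8,3,5,4,3,8]
nums[mid]=8>5: swap nums[6],nums[10]; hi=9 → [4,3,5,5,5,5,3,3,5,4,8,8]
nums[mid]=3<5: swap nums[2],nums[6]; lo=3,mid=7 → [4,3,3,5,5,5,5,3,5,4,8,8]
nums[mid]=3<5: swap nums[3],nums[7]; lo=4,mid=8 → [4,3,3,3,5,5,5,5,5,4,8,8]
nums[mid]=5=5: mid=9
nums[mid]=4<5: swap nums[4],nums[9]; lo=5,mid=10 → [4,3,3,3,4,5,5,5,5,5,8,8]
end: lo=5, hi=9; nums = [4,3,3,3,4,5,5,5,5,5,8,8]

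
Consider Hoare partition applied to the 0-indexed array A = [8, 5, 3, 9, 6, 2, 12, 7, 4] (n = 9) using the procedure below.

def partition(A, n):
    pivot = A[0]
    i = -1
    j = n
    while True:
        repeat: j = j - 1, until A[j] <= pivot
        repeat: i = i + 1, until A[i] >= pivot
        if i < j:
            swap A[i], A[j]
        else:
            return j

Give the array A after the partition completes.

pivot = A[0] = 8; i = -1, j = 9
j→8 (A[8]=4≤8), i→0 (A[0]=8≥8); i<j, swap → [4, 5, 3, 9, 6, 2, 12, 7, 8]
j→7 (A[7]=7≤8), i→3 (A[3]=9≥8); i<j, swap → [4, 5, 3, 7, 6, 2, 12, 9, 8]
j→5, i→6; i≥j, return j=5. A = [4, 5, 3, 7, 6, 2, 12, 9, 8]

[4, 5, 3, 7, 6, 2, 12, 9, 8]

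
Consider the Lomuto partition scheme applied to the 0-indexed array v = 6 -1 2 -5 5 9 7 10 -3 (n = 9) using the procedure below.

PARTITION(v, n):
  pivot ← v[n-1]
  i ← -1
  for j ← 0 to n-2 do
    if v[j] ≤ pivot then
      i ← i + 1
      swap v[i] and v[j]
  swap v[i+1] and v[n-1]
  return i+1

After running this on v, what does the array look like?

pivot = v[8] = -3; i = -1
j=0: v[0]=6 > -3 → no swap
j=1: v[1]=-1 > -3 → no swap
j=2: v[2]=2 > -3 → no swap
j=3: v[3]=-5 ≤ -3 → i=0, swap v[0],v[3] → -5 -1 2 6 5 9 7 10 -3
j=4: v[4]=5 > -3 → no swap
j=5: v[5]=9 > -3 → no swap
j=6: v[6]=7 > -3 → no swap
j=7: v[7]=10 > -3 → no swap
final swap v[1],v[8] → -5 -3 2 6 5 9 7 10 -1; return 1

-5 -3 2 6 5 9 7 10 -1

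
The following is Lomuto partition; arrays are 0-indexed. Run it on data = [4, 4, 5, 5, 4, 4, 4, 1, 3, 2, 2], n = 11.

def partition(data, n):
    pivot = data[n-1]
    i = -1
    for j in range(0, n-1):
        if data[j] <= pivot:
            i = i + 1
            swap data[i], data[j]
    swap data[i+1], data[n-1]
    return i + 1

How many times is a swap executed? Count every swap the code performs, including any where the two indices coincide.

pivot = data[10] = 2; i = -1
j=0: data[0]=4 > 2 → no swap
j=1: data[1]=4 > 2 → no swap
j=2: data[2]=5 > 2 → no swap
j=3: data[3]=5 > 2 → no swap
j=4: data[4]=4 > 2 → no swap
j=5: data[5]=4 > 2 → no swap
j=6: data[6]=4 > 2 → no swap
j=7: data[7]=1 ≤ 2 → i=0, swap data[0],data[7] → [1, 4, 5, 5, 4, 4, 4, 4, 3, 2, 2]
j=8: data[8]=3 > 2 → no swap
j=9: data[9]=2 ≤ 2 → i=1, swap data[1],data[9] → [1, 2, 5, 5, 4, 4, 4, 4, 3, 4, 2]
final swap data[2],data[10] → [1, 2, 2, 5, 4, 4, 4, 4, 3, 4, 5]; return 2

3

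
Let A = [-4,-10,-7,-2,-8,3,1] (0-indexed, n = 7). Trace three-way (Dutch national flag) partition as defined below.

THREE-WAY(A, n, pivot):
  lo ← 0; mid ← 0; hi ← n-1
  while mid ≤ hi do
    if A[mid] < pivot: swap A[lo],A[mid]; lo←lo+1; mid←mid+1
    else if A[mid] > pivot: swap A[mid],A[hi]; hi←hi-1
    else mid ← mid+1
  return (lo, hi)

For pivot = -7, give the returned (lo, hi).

(2, 2)

lo=0 mid=0 hi=6
-4>-7: swap(0,6), hi=5 ⇒ [1,-10,-7,-2,-8,3,-4]
1>-7: swap(0,5), hi=4 ⇒ [3,-10,-7,-2,-8,1,-4]
3>-7: swap(0,4), hi=3 ⇒ [-8,-10,-7,-2,3,1,-4]
-8<-7: swap(0,0), lo=1 mid=1 ⇒ [-8,-10,-7,-2,3,1,-4]
-10<-7: swap(1,1), lo=2 mid=2 ⇒ [-8,-10,-7,-2,3,1,-4]
-7=-7: mid=3
-2>-7: swap(3,3), hi=2 ⇒ [-8,-10,-7,-2,3,1,-4]
done. lo=2 hi=2; A=[-8,-10,-7,-2,3,1,-4]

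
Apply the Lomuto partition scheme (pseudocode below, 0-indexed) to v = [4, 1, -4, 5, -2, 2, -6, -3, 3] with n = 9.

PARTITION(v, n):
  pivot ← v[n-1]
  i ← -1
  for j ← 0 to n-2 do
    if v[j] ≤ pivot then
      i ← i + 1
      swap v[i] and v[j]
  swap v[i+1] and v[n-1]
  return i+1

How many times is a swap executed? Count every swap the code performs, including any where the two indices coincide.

pivot=3, i=-1
j=0: 4>3, skip
j=1: 1≤3, i=0, swap(0,1) ⇒ [1, 4, -4, 5, -2, 2, -6, -3, 3]
j=2: -4≤3, i=1, swap(1,2) ⇒ [1, -4, 4, 5, -2, 2, -6, -3, 3]
j=3: 5>3, skip
j=4: -2≤3, i=2, swap(2,4) ⇒ [1, -4, -2, 5, 4, 2, -6, -3, 3]
j=5: 2≤3, i=3, swap(3,5) ⇒ [1, -4, -2, 2, 4, 5, -6, -3, 3]
j=6: -6≤3, i=4, swap(4,6) ⇒ [1, -4, -2, 2, -6, 5, 4, -3, 3]
j=7: -3≤3, i=5, swap(5,7) ⇒ [1, -4, -2, 2, -6, -3, 4, 5, 3]
swap(6,8) ⇒ [1, -4, -2, 2, -6, -3, 3, 5, 4]; return 6

7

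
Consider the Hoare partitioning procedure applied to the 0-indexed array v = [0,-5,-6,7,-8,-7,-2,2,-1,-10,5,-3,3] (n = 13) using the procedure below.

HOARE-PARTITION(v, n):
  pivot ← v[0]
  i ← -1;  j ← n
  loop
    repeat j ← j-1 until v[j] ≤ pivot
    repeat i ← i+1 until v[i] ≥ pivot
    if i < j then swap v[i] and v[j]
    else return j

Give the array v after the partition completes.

[-3,-5,-6,-10,-8,-7,-2,-1,2,7,5,0,3]

pivot = v[0] = 0; i = -1, j = 13
j→11 (v[11]=-3≤0), i→0 (v[0]=0≥0); i<j, swap → [-3,-5,-6,7,-8,-7,-2,2,-1,-10,5,0,3]
j→9 (v[9]=-10≤0), i→3 (v[3]=7≥0); i<j, swap → [-3,-5,-6,-10,-8,-7,-2,2,-1,7,5,0,3]
j→8 (v[8]=-1≤0), i→7 (v[7]=2≥0); i<j, swap → [-3,-5,-6,-10,-8,-7,-2,-1,2,7,5,0,3]
j→7, i→8; i≥j, return j=7. v = [-3,-5,-6,-10,-8,-7,-2,-1,2,7,5,0,3]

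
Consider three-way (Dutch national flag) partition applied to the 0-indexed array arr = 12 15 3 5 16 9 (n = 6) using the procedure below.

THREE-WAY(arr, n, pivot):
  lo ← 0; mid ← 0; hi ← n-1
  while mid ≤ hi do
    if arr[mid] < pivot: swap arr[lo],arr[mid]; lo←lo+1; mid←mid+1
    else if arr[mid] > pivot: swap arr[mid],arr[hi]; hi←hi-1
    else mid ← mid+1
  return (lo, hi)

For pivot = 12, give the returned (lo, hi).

(3, 3)

lo=0 mid=0 hi=5
12=12: mid=1
15>12: swap(1,5), hi=4 ⇒ 12 9 3 5 16 15
9<12: swap(0,1), lo=1 mid=2 ⇒ 9 12 3 5 16 15
3<12: swap(1,2), lo=2 mid=3 ⇒ 9 3 12 5 16 15
5<12: swap(2,3), lo=3 mid=4 ⇒ 9 3 5 12 16 15
16>12: swap(4,4), hi=3 ⇒ 9 3 5 12 16 15
done. lo=3 hi=3; arr=9 3 5 12 16 15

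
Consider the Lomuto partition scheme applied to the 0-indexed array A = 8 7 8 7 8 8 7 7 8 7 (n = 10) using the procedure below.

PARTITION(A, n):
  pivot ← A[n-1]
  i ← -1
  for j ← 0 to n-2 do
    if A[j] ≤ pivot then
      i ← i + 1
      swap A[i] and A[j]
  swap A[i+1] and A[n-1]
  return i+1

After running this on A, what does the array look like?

7 7 7 7 7 8 8 8 8 8

pivot = A[9] = 7; i = -1
j=0: A[0]=8 > 7 → no swap
j=1: A[1]=7 ≤ 7 → i=0, swap A[0],A[1] → 7 8 8 7 8 8 7 7 8 7
j=2: A[2]=8 > 7 → no swap
j=3: A[3]=7 ≤ 7 → i=1, swap A[1],A[3] → 7 7 8 8 8 8 7 7 8 7
j=4: A[4]=8 > 7 → no swap
j=5: A[5]=8 > 7 → no swap
j=6: A[6]=7 ≤ 7 → i=2, swap A[2],A[6] → 7 7 7 8 8 8 8 7 8 7
j=7: A[7]=7 ≤ 7 → i=3, swap A[3],A[7] → 7 7 7 7 8 8 8 8 8 7
j=8: A[8]=8 > 7 → no swap
final swap A[4],A[9] → 7 7 7 7 7 8 8 8 8 8; return 4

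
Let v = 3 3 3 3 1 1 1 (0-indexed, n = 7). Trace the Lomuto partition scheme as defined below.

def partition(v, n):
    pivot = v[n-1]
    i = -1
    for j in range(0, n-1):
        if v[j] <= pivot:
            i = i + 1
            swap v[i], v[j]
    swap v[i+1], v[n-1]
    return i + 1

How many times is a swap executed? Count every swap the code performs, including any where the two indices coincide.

3

pivot = v[6] = 1; i = -1
j=0: v[0]=3 > 1 → no swap
j=1: v[1]=3 > 1 → no swap
j=2: v[2]=3 > 1 → no swap
j=3: v[3]=3 > 1 → no swap
j=4: v[4]=1 ≤ 1 → i=0, swap v[0],v[4] → 1 3 3 3 3 1 1
j=5: v[5]=1 ≤ 1 → i=1, swap v[1],v[5] → 1 1 3 3 3 3 1
final swap v[2],v[6] → 1 1 1 3 3 3 3; return 2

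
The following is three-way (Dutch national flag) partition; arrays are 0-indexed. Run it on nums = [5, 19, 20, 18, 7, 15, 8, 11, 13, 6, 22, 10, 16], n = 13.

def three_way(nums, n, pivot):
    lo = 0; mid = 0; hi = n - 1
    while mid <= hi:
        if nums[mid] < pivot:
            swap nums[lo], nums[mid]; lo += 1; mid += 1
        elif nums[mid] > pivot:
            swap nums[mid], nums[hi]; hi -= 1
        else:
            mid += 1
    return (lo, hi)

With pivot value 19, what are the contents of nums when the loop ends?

[5, 16, 18, 7, 15, 8, 11, 13, 6, 10, 19, 22, 20]

lo=0 mid=0 hi=12
5<19: swap(0,0), lo=1 mid=1 ⇒ [5, 19, 20, 18, 7, 15, 8, 11, 13, 6, 22, 10, 16]
19=19: mid=2
20>19: swap(2,12), hi=11 ⇒ [5, 19, 16, 18, 7, 15, 8, 11, 13, 6, 22, 10, 20]
16<19: swap(1,2), lo=2 mid=3 ⇒ [5, 16, 19, 18, 7, 15, 8, 11, 13, 6, 22, 10, 20]
18<19: swap(2,3), lo=3 mid=4 ⇒ [5, 16, 18, 19, 7, 15, 8, 11, 13, 6, 22, 10, 20]
7<19: swap(3,4), lo=4 mid=5 ⇒ [5, 16, 18, 7, 19, 15, 8, 11, 13, 6, 22, 10, 20]
15<19: swap(4,5), lo=5 mid=6 ⇒ [5, 16, 18, 7, 15, 19, 8, 11, 13, 6, 22, 10, 20]
8<19: swap(5,6), lo=6 mid=7 ⇒ [5, 16, 18, 7, 15, 8, 19, 11, 13, 6, 22, 10, 20]
11<19: swap(6,7), lo=7 mid=8 ⇒ [5, 16, 18, 7, 15, 8, 11, 19, 13, 6, 22, 10, 20]
13<19: swap(7,8), lo=8 mid=9 ⇒ [5, 16, 18, 7, 15, 8, 11, 13, 19, 6, 22, 10, 20]
6<19: swap(8,9), lo=9 mid=10 ⇒ [5, 16, 18, 7, 15, 8, 11, 13, 6, 19, 22, 10, 20]
22>19: swap(10,11), hi=10 ⇒ [5, 16, 18, 7, 15, 8, 11, 13, 6, 19, 10, 22, 20]
10<19: swap(9,10), lo=10 mid=11 ⇒ [5, 16, 18, 7, 15, 8, 11, 13, 6, 10, 19, 22, 20]
done. lo=10 hi=10; nums=[5, 16, 18, 7, 15, 8, 11, 13, 6, 10, 19, 22, 20]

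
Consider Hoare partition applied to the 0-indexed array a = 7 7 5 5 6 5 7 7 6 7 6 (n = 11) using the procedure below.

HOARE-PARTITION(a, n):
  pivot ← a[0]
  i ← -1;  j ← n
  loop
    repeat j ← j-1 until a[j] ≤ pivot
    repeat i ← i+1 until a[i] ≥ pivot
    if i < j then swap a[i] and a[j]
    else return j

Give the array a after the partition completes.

6 7 5 5 6 5 6 7 7 7 7

pivot=7
j stops at 10 (6), i stops at 0 (7); swap ⇒ 6 7 5 5 6 5 7 7 6 7 7
j stops at 9 (7), i stops at 1 (7); swap ⇒ 6 7 5 5 6 5 7 7 6 7 7
j stops at 8 (6), i stops at 6 (7); swap ⇒ 6 7 5 5 6 5 6 7 7 7 7
j stops at 7, i stops at 7; i≥j ⇒ return 7. a=6 7 5 5 6 5 6 7 7 7 7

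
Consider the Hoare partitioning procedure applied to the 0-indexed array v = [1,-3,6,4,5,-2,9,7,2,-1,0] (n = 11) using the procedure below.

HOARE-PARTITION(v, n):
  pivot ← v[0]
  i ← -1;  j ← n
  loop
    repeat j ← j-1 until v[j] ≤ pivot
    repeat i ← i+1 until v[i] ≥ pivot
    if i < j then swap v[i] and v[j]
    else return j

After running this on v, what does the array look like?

[0,-3,-1,-2,5,4,9,7,2,6,1]

pivot=1
j stops at 10 (0), i stops at 0 (1); swap ⇒ [0,-3,6,4,5,-2,9,7,2,-1,1]
j stops at 9 (-1), i stops at 2 (6); swap ⇒ [0,-3,-1,4,5,-2,9,7,2,6,1]
j stops at 5 (-2), i stops at 3 (4); swap ⇒ [0,-3,-1,-2,5,4,9,7,2,6,1]
j stops at 3, i stops at 4; i≥j ⇒ return 3. v=[0,-3,-1,-2,5,4,9,7,2,6,1]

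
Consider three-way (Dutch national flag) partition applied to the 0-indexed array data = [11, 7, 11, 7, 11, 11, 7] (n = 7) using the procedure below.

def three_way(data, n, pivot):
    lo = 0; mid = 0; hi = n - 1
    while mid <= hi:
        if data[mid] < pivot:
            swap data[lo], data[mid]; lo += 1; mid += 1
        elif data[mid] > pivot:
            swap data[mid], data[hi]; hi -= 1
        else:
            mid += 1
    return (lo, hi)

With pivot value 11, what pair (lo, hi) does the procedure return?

pivot = 11; lo=0, mid=0, hi=6
data[mid]=11=11: mid=1
data[mid]=7<11: swap data[0],data[1]; lo=1,mid=2 → [7, 11, 11, 7, 11, 11, 7]
data[mid]=11=11: mid=3
data[mid]=7<11: swap data[1],data[3]; lo=2,mid=4 → [7, 7, 11, 11, 11, 11, 7]
data[mid]=11=11: mid=5
data[mid]=11=11: mid=6
data[mid]=7<11: swap data[2],data[6]; lo=3,mid=7 → [7, 7, 7, 11, 11, 11, 11]
end: lo=3, hi=6; data = [7, 7, 7, 11, 11, 11, 11]

(3, 6)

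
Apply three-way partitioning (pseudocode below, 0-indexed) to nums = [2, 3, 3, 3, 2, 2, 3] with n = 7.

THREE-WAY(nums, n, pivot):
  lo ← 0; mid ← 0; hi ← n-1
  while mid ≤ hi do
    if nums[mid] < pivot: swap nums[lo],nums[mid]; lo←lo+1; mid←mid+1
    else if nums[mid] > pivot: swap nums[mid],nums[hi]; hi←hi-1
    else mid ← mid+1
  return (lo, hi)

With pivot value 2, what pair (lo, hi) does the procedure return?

(0, 2)

lo=0 mid=0 hi=6
2=2: mid=1
3>2: swap(1,6), hi=5 ⇒ [2, 3, 3, 3, 2, 2, 3]
3>2: swap(1,5), hi=4 ⇒ [2, 2, 3, 3, 2, 3, 3]
2=2: mid=2
3>2: swap(2,4), hi=3 ⇒ [2, 2, 2, 3, 3, 3, 3]
2=2: mid=3
3>2: swap(3,3), hi=2 ⇒ [2, 2, 2, 3, 3, 3, 3]
done. lo=0 hi=2; nums=[2, 2, 2, 3, 3, 3, 3]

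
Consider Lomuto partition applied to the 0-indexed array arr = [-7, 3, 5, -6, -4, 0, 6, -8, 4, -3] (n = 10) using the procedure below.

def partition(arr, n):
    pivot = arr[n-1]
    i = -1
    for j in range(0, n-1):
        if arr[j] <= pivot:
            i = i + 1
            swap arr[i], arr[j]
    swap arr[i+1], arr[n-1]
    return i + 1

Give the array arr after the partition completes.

pivot = arr[9] = -3; i = -1
j=0: arr[0]=-7 ≤ -3 → i=0, swap arr[0],arr[0] (no change) → [-7, 3, 5, -6, -4, 0, 6, -8, 4, -3]
j=1: arr[1]=3 > -3 → no swap
j=2: arr[2]=5 > -3 → no swap
j=3: arr[3]=-6 ≤ -3 → i=1, swap arr[1],arr[3] → [-7, -6, 5, 3, -4, 0, 6, -8, 4, -3]
j=4: arr[4]=-4 ≤ -3 → i=2, swap arr[2],arr[4] → [-7, -6, -4, 3, 5, 0, 6, -8, 4, -3]
j=5: arr[5]=0 > -3 → no swap
j=6: arr[6]=6 > -3 → no swap
j=7: arr[7]=-8 ≤ -3 → i=3, swap arr[3],arr[7] → [-7, -6, -4, -8, 5, 0, 6, 3, 4, -3]
j=8: arr[8]=4 > -3 → no swap
final swap arr[4],arr[9] → [-7, -6, -4, -8, -3, 0, 6, 3, 4, 5]; return 4

[-7, -6, -4, -8, -3, 0, 6, 3, 4, 5]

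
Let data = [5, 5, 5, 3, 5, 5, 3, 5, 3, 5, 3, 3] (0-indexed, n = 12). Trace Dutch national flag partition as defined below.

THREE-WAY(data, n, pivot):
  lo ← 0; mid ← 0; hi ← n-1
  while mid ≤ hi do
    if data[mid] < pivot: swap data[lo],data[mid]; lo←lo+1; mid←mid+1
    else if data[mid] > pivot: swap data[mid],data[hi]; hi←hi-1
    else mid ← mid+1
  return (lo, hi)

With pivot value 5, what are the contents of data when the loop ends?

pivot = 5; lo=0, mid=0, hi=11
data[mid]=5=5: mid=1
data[mid]=5=5: mid=2
data[mid]=5=5: mid=3
data[mid]=3<5: swap data[0],data[3]; lo=1,mid=4 → [3, 5, 5, 5, 5, 5, 3, 5, 3, 5, 3, 3]
data[mid]=5=5: mid=5
data[mid]=5=5: mid=6
data[mid]=3<5: swap data[1],data[6]; lo=2,mid=7 → [3, 3, 5, 5, 5, 5, 5, 5, 3, 5, 3, 3]
data[mid]=5=5: mid=8
data[mid]=3<5: swap data[2],data[8]; lo=3,mid=9 → [3, 3, 3, 5, 5, 5, 5, 5, 5, 5, 3, 3]
data[mid]=5=5: mid=10
data[mid]=3<5: swap data[3],data[10]; lo=4,mid=11 → [3, 3, 3, 3, 5, 5, 5, 5, 5, 5, 5, 3]
data[mid]=3<5: swap data[4],data[11]; lo=5,mid=12 → [3, 3, 3, 3, 3, 5, 5, 5, 5, 5, 5, 5]
end: lo=5, hi=11; data = [3, 3, 3, 3, 3, 5, 5, 5, 5, 5, 5, 5]

[3, 3, 3, 3, 3, 5, 5, 5, 5, 5, 5, 5]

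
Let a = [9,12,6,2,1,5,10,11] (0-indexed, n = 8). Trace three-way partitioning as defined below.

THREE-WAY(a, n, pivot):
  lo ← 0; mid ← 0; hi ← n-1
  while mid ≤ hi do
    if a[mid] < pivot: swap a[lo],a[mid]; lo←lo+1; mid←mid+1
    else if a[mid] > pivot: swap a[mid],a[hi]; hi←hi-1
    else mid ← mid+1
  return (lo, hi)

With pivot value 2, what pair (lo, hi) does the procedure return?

(1, 1)

pivot = 2; lo=0, mid=0, hi=7
a[mid]=9>2: swap a[0],a[7]; hi=6 → [11,12,6,2,1,5,10,9]
a[mid]=11>2: swap a[0],a[6]; hi=5 → [10,12,6,2,1,5,11,9]
a[mid]=10>2: swap a[0],a[5]; hi=4 → [5,12,6,2,1,10,11,9]
a[mid]=5>2: swap a[0],a[4]; hi=3 → [1,12,6,2,5,10,11,9]
a[mid]=1<2: swap a[0],a[0]; lo=1,mid=1 → [1,12,6,2,5,10,11,9]
a[mid]=12>2: swap a[1],a[3]; hi=2 → [1,2,6,12,5,10,11,9]
a[mid]=2=2: mid=2
a[mid]=6>2: swap a[2],a[2]; hi=1 → [1,2,6,12,5,10,11,9]
end: lo=1, hi=1; a = [1,2,6,12,5,10,11,9]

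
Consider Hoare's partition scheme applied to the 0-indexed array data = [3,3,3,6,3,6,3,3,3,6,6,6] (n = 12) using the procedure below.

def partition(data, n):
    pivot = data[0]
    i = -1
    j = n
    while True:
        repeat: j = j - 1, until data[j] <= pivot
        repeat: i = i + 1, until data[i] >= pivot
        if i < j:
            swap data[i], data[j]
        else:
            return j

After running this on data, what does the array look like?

pivot = data[0] = 3; i = -1, j = 12
j→8 (data[8]=3≤3), i→0 (data[0]=3≥3); i<j, swap → [3,3,3,6,3,6,3,3,3,6,6,6]
j→7 (data[7]=3≤3), i→1 (data[1]=3≥3); i<j, swap → [3,3,3,6,3,6,3,3,3,6,6,6]
j→6 (data[6]=3≤3), i→2 (data[2]=3≥3); i<j, swap → [3,3,3,6,3,6,3,3,3,6,6,6]
j→4 (data[4]=3≤3), i→3 (data[3]=6≥3); i<j, swap → [3,3,3,3,6,6,3,3,3,6,6,6]
j→3, i→4; i≥j, return j=3. data = [3,3,3,3,6,6,3,3,3,6,6,6]

[3,3,3,3,6,6,3,3,3,6,6,6]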